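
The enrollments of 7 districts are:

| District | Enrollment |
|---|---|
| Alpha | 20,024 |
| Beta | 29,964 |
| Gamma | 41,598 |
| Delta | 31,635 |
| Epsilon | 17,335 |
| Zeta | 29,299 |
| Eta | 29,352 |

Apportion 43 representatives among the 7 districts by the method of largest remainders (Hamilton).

Standard divisor: 199207 ÷ 43 ≈ 4632.721.
Standard quotas: Alpha 4.3223, Beta 6.4679, Gamma 8.9792, Delta 6.8286, Epsilon 3.7419, Zeta 6.3244, Eta 6.3358.
Lower quotas: Alpha 4, Beta 6, Gamma 8, Delta 6, Epsilon 3, Zeta 6, Eta 6 (sum 39, leaving 4 seats).
Remainders in descending order: Gamma 0.9792, Delta 0.8286, Epsilon 0.7419, Beta 0.4679, Eta 0.3358, Zeta 0.3244, Alpha 0.3223.
The surplus seats go to Gamma, Delta, Epsilon, Beta.

Alpha: 4, Beta: 7, Gamma: 9, Delta: 7, Epsilon: 4, Zeta: 6, Eta: 6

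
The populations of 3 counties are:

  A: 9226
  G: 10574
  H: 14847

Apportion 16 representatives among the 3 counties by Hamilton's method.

Total 34647; standard divisor 34647/16 ≈ 2165.438.
Standard quotas: A 4.2606, G 4.8831, H 6.8564.
Lower quotas: A 4, G 4, H 6 (sum 14, leaving 2 seats).
Remainders in descending order: G 0.8831, H 0.8564, A 0.2606.
Largest remainders: G, H receive the extra seats.

A=4, G=5, H=7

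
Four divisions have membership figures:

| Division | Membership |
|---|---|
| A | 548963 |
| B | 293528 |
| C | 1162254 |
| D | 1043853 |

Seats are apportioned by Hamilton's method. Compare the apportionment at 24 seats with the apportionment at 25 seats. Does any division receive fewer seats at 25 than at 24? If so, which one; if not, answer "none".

At 24 seats: A 5, B 2, C 9, D 8.
At 25 seats: A 4, B 2, C 10, D 9.
A drops from 5 to 4.

A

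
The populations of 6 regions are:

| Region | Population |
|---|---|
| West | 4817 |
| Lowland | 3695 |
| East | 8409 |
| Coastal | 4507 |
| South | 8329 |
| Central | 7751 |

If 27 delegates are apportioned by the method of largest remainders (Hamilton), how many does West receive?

Standard divisor: 37508 ÷ 27 ≈ 1389.185.
Standard quotas: West 3.4675, Lowland 2.6598, East 6.0532, Coastal 3.2443, South 5.9956, Central 5.5795.
Lower quotas: West 3, Lowland 2, East 6, Coastal 3, South 5, Central 5 (sum 24, leaving 3 seats).
Remainders in descending order: South 0.9956, Lowland 0.6598, Central 0.5795, West 0.4675, Coastal 0.2443, East 0.0532.
The surplus seats go to South, Lowland, Central.
West receives 3.

3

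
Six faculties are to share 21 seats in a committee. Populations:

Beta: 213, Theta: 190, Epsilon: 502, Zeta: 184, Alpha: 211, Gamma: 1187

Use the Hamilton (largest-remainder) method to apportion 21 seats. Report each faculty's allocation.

Standard divisor: 2487 ÷ 21 ≈ 118.429.
Standard quotas: Beta 1.799, Theta 1.604, Epsilon 4.239, Zeta 1.554, Alpha 1.782, Gamma 10.023.
Lower quotas: Beta 1, Theta 1, Epsilon 4, Zeta 1, Alpha 1, Gamma 10 (sum 18, leaving 3 seats).
Remainders in descending order: Beta 0.799, Alpha 0.782, Theta 0.604, Zeta 0.554, Epsilon 0.239, Gamma 0.023.
The surplus seats go to Beta, Alpha, Theta.

Beta: 2, Theta: 2, Epsilon: 4, Zeta: 1, Alpha: 2, Gamma: 10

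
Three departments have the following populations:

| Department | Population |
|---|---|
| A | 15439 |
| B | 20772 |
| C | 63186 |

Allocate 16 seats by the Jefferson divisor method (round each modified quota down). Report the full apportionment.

A 2; B 3; C 11

Standard divisor 99397/16 ≈ 6212.312; standard quotas: A 2.485, B 3.344, C 10.171.
Rounding down gives 2, 3, 10 = 15 seats, so the divisor must be adjusted.
With modified divisor 5500: modified quotas A 2.807, B 3.777, C 11.488.
Rounding down: A 2, B 3, C 11 (total 16).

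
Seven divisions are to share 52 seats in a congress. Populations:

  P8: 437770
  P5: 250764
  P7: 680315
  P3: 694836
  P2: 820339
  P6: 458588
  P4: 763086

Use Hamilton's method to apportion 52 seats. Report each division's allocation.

The standard divisor is 4105698/52 ≈ 78955.731.
Standard quotas: P8 5.5445, P5 3.1760, P7 8.6164, P3 8.8003, P2 10.3899, P6 5.8082, P4 9.6647.
Lower quotas: P8 5, P5 3, P7 8, P3 8, P2 10, P6 5, P4 9 (sum 48, leaving 4 seats).
Remainders in descending order: P6 0.8082, P3 0.8003, P4 0.6647, P7 0.6164, P8 0.5445, P2 0.3899, P5 0.1760.
The surplus seats go to P6, P3, P4, P7.

P8: 5; P5: 3; P7: 9; P3: 9; P2: 10; P6: 6; P4: 10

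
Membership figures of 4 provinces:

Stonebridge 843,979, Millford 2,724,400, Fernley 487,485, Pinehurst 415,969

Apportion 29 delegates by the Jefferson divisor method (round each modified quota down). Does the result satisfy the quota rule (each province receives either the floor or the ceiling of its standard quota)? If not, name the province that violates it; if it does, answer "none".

Standard quotas: Stonebridge 5.473, Millford 17.668, Fernley 3.161, Pinehurst 2.698.
Jefferson allocation: Stonebridge 5, Millford 19, Fernley 3, Pinehurst 2.
Millford has quota 17.668 (lower 17, upper 18) but receives 19 — outside the quota interval.

Millford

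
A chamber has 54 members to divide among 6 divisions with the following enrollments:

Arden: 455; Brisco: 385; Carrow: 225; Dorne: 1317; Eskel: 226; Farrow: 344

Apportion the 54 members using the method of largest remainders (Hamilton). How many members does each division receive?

Arden=9, Brisco=7, Carrow=4, Dorne=24, Eskel=4, Farrow=6

Standard divisor: 2952 ÷ 54 ≈ 54.667.
Standard quotas: Arden 8.323, Brisco 7.043, Carrow 4.116, Dorne 24.091, Eskel 4.134, Farrow 6.293.
Lower quotas: Arden 8, Brisco 7, Carrow 4, Dorne 24, Eskel 4, Farrow 6 (sum 53, leaving 1 seat).
Remainders in descending order: Arden 0.323, Farrow 0.293, Eskel 0.134, Carrow 0.116, Dorne 0.091, Brisco 0.043.
Largest remainder: Arden receives the extra seat.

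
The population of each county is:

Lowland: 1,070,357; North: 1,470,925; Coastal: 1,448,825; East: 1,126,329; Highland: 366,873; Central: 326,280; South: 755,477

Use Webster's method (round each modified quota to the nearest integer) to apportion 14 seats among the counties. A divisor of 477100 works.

With modified divisor 477100: modified quotas Lowland 2.243, North 3.083, Coastal 3.037, East 2.361, Highland 0.769, Central 0.684, South 1.583.
Rounding to the nearest integer: Lowland 2, North 3, Coastal 3, East 2, Highland 1, Central 1, South 2 (total 14).

Lowland: 2; North: 3; Coastal: 3; East: 2; Highland: 1; Central: 1; South: 2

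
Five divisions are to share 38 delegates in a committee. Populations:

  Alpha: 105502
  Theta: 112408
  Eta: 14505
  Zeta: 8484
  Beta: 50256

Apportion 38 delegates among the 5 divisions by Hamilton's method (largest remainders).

Alpha=14, Theta=15, Eta=2, Zeta=1, Beta=6

Standard divisor: 291155 ÷ 38 ≈ 7661.974.
Standard quotas: Alpha 13.7696, Theta 14.6709, Eta 1.8931, Zeta 1.1073, Beta 6.5591.
Lower quotas: Alpha 13, Theta 14, Eta 1, Zeta 1, Beta 6 (sum 35, leaving 3 seats).
Remainders in descending order: Eta 0.8931, Alpha 0.7696, Theta 0.6709, Beta 0.5591, Zeta 0.1073.
Largest remainders: Eta, Alpha, Theta receive the extra seats.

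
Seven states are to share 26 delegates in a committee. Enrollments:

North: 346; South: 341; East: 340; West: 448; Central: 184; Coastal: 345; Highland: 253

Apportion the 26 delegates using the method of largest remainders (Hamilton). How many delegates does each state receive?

Standard divisor: 2257 ÷ 26 ≈ 86.808.
Standard quotas: North 3.986, South 3.928, East 3.917, West 5.161, Central 2.120, Coastal 3.974, Highland 2.914.
Lower quotas: North 3, South 3, East 3, West 5, Central 2, Coastal 3, Highland 2 (sum 21, leaving 5 seats).
Remainders in descending order: North 0.986, Coastal 0.974, South 0.928, East 0.917, Highland 0.914, West 0.161, Central 0.120.
Largest remainders: North, Coastal, South, East, Highland receive the extra seats.

North 4; South 4; East 4; West 5; Central 2; Coastal 4; Highland 3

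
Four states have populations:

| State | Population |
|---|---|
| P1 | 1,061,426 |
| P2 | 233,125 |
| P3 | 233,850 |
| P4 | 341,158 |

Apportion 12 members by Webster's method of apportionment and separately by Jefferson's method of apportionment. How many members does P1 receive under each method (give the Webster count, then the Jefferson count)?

Webster: P1 7, P2 1, P3 2, P4 2.
Jefferson: P1 8, P2 1, P3 1, P4 2.
P1 gets 7 under Webster and 8 under Jefferson.

7 and 8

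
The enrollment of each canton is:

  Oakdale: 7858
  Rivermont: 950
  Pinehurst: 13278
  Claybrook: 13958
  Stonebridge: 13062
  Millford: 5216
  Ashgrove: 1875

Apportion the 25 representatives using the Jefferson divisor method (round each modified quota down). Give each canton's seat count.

Oakdale=4, Rivermont=0, Pinehurst=6, Claybrook=7, Stonebridge=6, Millford=2, Ashgrove=0

Standard divisor 56197/25 ≈ 2247.88; standard quotas: Oakdale 3.496, Rivermont 0.423, Pinehurst 5.907, Claybrook 6.209, Stonebridge 5.811, Millford 2.320, Ashgrove 0.834.
Rounding down gives 3, 0, 5, 6, 5, 2, 0 = 21 seats, so the divisor must be adjusted.
With modified divisor 1930: modified quotas Oakdale 4.072, Rivermont 0.492, Pinehurst 6.880, Claybrook 7.232, Stonebridge 6.768, Millford 2.703, Ashgrove 0.972.
Rounding down: Oakdale 4, Rivermont 0, Pinehurst 6, Claybrook 7, Stonebridge 6, Millford 2, Ashgrove 0 (total 25).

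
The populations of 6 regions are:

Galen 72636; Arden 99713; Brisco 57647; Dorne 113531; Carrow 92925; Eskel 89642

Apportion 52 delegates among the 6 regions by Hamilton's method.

Galen 7; Arden 10; Brisco 6; Dorne 11; Carrow 9; Eskel 9

The standard divisor is 526094/52 ≈ 10117.192.
Standard quotas: Galen 7.1795, Arden 9.8558, Brisco 5.6979, Dorne 11.2216, Carrow 9.1849, Eskel 8.8604.
Lower quotas: Galen 7, Arden 9, Brisco 5, Dorne 11, Carrow 9, Eskel 8 (sum 49, leaving 3 seats).
Remainders in descending order: Eskel 0.8604, Arden 0.8558, Brisco 0.6979, Dorne 0.2216, Carrow 0.1849, Galen 0.1795.
Largest remainders: Eskel, Arden, Brisco receive the extra seats.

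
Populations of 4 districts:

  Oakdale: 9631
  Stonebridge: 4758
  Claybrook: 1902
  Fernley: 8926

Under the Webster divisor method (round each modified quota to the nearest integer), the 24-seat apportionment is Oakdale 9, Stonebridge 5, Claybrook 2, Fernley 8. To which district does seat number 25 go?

Fernley

Priority for the next seat is population ÷ (current seats + 0.5).
Priorities: Oakdale 1013.789, Stonebridge 865.091, Claybrook 760.800, Fernley 1050.118.
Highest priority: Fernley.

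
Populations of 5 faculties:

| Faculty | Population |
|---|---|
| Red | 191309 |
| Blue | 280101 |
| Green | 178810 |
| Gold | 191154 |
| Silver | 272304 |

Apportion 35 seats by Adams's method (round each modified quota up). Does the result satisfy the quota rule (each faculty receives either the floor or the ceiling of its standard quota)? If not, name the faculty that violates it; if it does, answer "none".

Standard quotas: Red 6.012, Blue 8.803, Green 5.620, Gold 6.007, Silver 8.558.
Adams allocation: Red 6, Blue 9, Green 6, Gold 6, Silver 8.
Every allocation lies between the lower and upper quota.

none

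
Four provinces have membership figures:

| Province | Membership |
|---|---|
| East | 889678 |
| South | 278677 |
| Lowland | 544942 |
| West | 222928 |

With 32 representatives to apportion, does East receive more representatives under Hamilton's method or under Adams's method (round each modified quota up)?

Hamilton: East 15, South 4, Lowland 9, West 4.
Adams: East 14, South 5, Lowland 9, West 4.
East gets 15 under Hamilton and 14 under Adams.

Hamilton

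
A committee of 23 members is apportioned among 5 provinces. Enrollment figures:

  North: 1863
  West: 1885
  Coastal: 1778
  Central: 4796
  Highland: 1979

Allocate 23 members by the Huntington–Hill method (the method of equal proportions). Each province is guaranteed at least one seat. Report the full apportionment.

With divisor 541: modified quotas North 3.444, West 3.484, Coastal 3.287, Central 8.865, Highland 3.658.
Geometric-mean thresholds: North √(3·4)=3.464, West √(3·4)=3.464, Coastal √(3·4)=3.464, Central √(8·9)=8.485, Highland √(3·4)=3.464.
Each quota rounded against its threshold gives North 3, West 4, Coastal 3, Central 9, Highland 4 (total 23).

North 3, West 4, Coastal 3, Central 9, Highland 4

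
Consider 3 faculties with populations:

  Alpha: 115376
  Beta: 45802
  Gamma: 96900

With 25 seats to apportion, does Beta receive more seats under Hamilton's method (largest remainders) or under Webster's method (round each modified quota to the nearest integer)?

Hamilton: Alpha 11, Beta 5, Gamma 9.
Webster: Alpha 11, Beta 4, Gamma 10.
Beta gets 5 under Hamilton and 4 under Webster.

Hamilton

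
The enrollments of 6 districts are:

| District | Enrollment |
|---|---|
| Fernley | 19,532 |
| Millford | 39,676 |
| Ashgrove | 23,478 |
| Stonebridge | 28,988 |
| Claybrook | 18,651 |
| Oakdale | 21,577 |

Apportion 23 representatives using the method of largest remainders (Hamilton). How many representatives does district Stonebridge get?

4

Total 151902; standard divisor 151902/23 ≈ 6604.435.
Standard quotas: Fernley 2.9574, Millford 6.0075, Ashgrove 3.5549, Stonebridge 4.3892, Claybrook 2.8240, Oakdale 3.2670.
Lower quotas: Fernley 2, Millford 6, Ashgrove 3, Stonebridge 4, Claybrook 2, Oakdale 3 (sum 20, leaving 3 seats).
Remainders in descending order: Fernley 0.9574, Claybrook 0.8240, Ashgrove 0.5549, Stonebridge 0.3892, Oakdale 0.2670, Millford 0.0075.
The surplus seats go to Fernley, Claybrook, Ashgrove.
Stonebridge receives 4.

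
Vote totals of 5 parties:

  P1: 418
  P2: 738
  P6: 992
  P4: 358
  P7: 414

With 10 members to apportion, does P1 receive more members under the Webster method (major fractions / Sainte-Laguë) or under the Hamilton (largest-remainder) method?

Webster: P1 1, P2 3, P6 4, P4 1, P7 1.
Hamilton: P1 2, P2 3, P6 3, P4 1, P7 1.
P1 gets 1 under Webster and 2 under Hamilton.

Hamilton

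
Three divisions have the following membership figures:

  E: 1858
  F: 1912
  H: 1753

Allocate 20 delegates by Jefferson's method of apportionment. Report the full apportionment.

Standard divisor 5523/20 ≈ 276.15; standard quotas: E 6.728, F 6.924, H 6.348.
Rounding down gives 6, 6, 6 = 18 seats, so the divisor must be adjusted.
With modified divisor 260: modified quotas E 7.146, F 7.354, H 6.742.
Rounding down: E 7, F 7, H 6 (total 20).

E: 7; F: 7; H: 6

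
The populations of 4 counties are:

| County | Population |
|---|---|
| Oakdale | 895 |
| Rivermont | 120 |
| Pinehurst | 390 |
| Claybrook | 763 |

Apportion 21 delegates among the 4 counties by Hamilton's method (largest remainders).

Total 2168; standard divisor 2168/21 ≈ 103.238.
Standard quotas: Oakdale 8.669, Rivermont 1.162, Pinehurst 3.778, Claybrook 7.391.
Lower quotas: Oakdale 8, Rivermont 1, Pinehurst 3, Claybrook 7 (sum 19, leaving 2 seats).
Remainders in descending order: Pinehurst 0.778, Oakdale 0.669, Claybrook 0.391, Rivermont 0.162.
The surplus seats go to Pinehurst, Oakdale.

Oakdale 9, Rivermont 1, Pinehurst 4, Claybrook 7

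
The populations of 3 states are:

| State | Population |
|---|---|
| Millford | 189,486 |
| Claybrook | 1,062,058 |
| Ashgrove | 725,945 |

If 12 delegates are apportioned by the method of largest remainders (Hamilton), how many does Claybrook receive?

7

The standard divisor is 1977489/12 ≈ 164790.75.
Standard quotas: Millford 1.1499, Claybrook 6.4449, Ashgrove 4.4053.
Lower quotas: Millford 1, Claybrook 6, Ashgrove 4 (sum 11, leaving 1 seat).
Remainders in descending order: Claybrook 0.4449, Ashgrove 0.4053, Millford 0.1499.
Largest remainder: Claybrook receives the extra seat.
Claybrook receives 7.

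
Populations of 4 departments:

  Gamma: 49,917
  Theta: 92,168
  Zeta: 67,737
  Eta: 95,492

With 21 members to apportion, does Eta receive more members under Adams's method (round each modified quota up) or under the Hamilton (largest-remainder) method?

Adams: Gamma 4, Theta 6, Zeta 5, Eta 6.
Hamilton: Gamma 3, Theta 6, Zeta 5, Eta 7.
Eta gets 6 under Adams and 7 under Hamilton.

Hamilton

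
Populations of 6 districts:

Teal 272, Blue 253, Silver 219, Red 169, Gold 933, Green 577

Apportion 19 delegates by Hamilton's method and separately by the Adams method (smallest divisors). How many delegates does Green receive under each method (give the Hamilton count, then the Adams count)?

Hamilton: Teal 2, Blue 2, Silver 2, Red 1, Gold 7, Green 5.
Adams: Teal 2, Blue 2, Silver 2, Red 2, Gold 7, Green 4.
Green gets 5 under Hamilton and 4 under Adams.

5 and 4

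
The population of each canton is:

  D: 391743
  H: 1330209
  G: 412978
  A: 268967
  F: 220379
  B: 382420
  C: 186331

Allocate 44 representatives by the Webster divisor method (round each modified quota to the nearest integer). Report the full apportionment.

Standard divisor 3193027/44 ≈ 72568.795; standard quotas: D 5.398, H 18.330, G 5.691, A 3.706, F 3.037, B 5.270, C 2.568.
Rounding to the nearest integer gives D 5, H 18, G 6, A 4, F 3, B 5, C 3 — total 44, matching the house size, so no adjustment is needed.

D 5, H 18, G 6, A 4, F 3, B 5, C 3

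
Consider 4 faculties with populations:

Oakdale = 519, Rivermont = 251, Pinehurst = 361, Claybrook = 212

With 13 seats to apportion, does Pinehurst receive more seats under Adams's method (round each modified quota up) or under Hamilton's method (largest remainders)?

Adams: Oakdale 5, Rivermont 3, Pinehurst 3, Claybrook 2.
Hamilton: Oakdale 5, Rivermont 2, Pinehurst 4, Claybrook 2.
Pinehurst gets 3 under Adams and 4 under Hamilton.

Hamilton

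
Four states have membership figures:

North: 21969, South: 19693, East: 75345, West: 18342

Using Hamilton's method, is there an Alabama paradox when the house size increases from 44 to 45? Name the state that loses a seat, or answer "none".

At 44 seats: North 7, South 6, East 25, West 6.
At 45 seats: North 7, South 7, East 25, West 6.
No state's allocation decreased.

none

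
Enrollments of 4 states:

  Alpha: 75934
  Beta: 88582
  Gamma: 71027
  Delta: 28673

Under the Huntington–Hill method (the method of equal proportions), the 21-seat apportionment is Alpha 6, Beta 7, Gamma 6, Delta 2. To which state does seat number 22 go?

Beta

Priority for the next seat is population ÷ (√(s·(s+1))).
Priorities: Alpha 11716.871, Beta 11837.268, Gamma 10959.704, Delta 11705.703.
Highest priority: Beta.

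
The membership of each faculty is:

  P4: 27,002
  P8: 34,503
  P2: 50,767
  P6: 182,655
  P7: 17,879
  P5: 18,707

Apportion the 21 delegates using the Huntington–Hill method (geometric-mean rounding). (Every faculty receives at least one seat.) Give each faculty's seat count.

With divisor 15277: modified quotas P4 1.767, P8 2.258, P2 3.323, P6 11.956, P7 1.170, P5 1.225.
Geometric-mean thresholds: P4 √(1·2)=1.414, P8 √(2·3)=2.449, P2 √(3·4)=3.464, P6 √(11·12)=11.489, P7 √(1·2)=1.414, P5 √(1·2)=1.414.
Each quota rounded against its threshold gives P4 2, P8 2, P2 3, P6 12, P7 1, P5 1 (total 21).

P4=2, P8=2, P2=3, P6=12, P7=1, P5=1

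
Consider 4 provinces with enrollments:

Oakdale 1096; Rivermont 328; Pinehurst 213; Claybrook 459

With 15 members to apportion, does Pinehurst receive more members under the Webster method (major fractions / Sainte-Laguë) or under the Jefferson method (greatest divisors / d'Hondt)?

Webster

Webster: Oakdale 8, Rivermont 2, Pinehurst 2, Claybrook 3.
Jefferson: Oakdale 9, Rivermont 2, Pinehurst 1, Claybrook 3.
Pinehurst gets 2 under Webster and 1 under Jefferson.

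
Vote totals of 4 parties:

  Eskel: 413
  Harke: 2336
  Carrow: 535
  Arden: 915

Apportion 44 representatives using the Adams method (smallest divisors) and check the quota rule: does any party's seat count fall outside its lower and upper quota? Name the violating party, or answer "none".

Harke

Standard quotas: Eskel 4.328, Harke 24.478, Carrow 5.606, Arden 9.588.
Adams allocation: Eskel 5, Harke 23, Carrow 6, Arden 10.
Harke has quota 24.478 (lower 24, upper 25) but receives 23 — outside the quota interval.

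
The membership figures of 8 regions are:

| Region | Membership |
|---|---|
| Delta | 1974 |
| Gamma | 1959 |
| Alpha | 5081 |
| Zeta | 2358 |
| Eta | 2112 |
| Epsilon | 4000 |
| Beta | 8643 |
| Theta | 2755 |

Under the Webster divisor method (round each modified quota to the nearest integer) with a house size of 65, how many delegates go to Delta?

4

Standard divisor 28882/65 ≈ 444.338; standard quotas: Delta 4.443, Gamma 4.409, Alpha 11.435, Zeta 5.307, Eta 4.753, Epsilon 9.002, Beta 19.451, Theta 6.200.
Rounding to the nearest integer gives 4, 4, 11, 5, 5, 9, 19, 6 = 63 seats, so the divisor must be adjusted.
With modified divisor 440.88: modified quotas Delta 4.477, Gamma 4.443, Alpha 11.525, Zeta 5.348, Eta 4.790, Epsilon 9.073, Beta 19.604, Theta 6.249.
Rounding to the nearest integer: Delta 4, Gamma 4, Alpha 12, Zeta 5, Eta 5, Epsilon 9, Beta 20, Theta 6 (total 65).
Delta receives 4.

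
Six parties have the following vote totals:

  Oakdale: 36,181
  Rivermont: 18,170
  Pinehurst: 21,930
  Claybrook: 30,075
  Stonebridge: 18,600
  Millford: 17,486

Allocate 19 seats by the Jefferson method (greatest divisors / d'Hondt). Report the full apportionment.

Oakdale 5, Rivermont 2, Pinehurst 3, Claybrook 4, Stonebridge 3, Millford 2

Standard divisor 142442/19 ≈ 7496.947; standard quotas: Oakdale 4.826, Rivermont 2.424, Pinehurst 2.925, Claybrook 4.012, Stonebridge 2.481, Millford 2.332.
Rounding down gives 4, 2, 2, 4, 2, 2 = 16 seats, so the divisor must be adjusted.
With modified divisor 6100: modified quotas Oakdale 5.931, Rivermont 2.979, Pinehurst 3.595, Claybrook 4.930, Stonebridge 3.049, Millford 2.867.
Rounding down: Oakdale 5, Rivermont 2, Pinehurst 3, Claybrook 4, Stonebridge 3, Millford 2 (total 19).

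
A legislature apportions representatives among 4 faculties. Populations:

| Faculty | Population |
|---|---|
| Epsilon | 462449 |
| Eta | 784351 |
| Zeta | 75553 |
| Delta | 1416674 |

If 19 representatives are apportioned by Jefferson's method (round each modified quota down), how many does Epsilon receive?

Standard divisor 2739027/19 ≈ 144159.316; standard quotas: Epsilon 3.208, Eta 5.441, Zeta 0.524, Delta 9.827.
Rounding down gives 3, 5, 0, 9 = 17 seats, so the divisor must be adjusted.
With modified divisor 129800: modified quotas Epsilon 3.563, Eta 6.043, Zeta 0.582, Delta 10.914.
Rounding down: Epsilon 3, Eta 6, Zeta 0, Delta 10 (total 19).
Epsilon receives 3.

3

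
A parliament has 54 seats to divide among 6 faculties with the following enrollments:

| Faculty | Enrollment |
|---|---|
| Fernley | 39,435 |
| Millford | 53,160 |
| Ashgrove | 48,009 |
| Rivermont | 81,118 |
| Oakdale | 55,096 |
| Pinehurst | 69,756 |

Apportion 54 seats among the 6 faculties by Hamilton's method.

Standard divisor: 346574 ÷ 54 ≈ 6418.037.
Standard quotas: Fernley 6.1444, Millford 8.2829, Ashgrove 7.4803, Rivermont 12.6391, Oakdale 8.5846, Pinehurst 10.8687.
Lower quotas: Fernley 6, Millford 8, Ashgrove 7, Rivermont 12, Oakdale 8, Pinehurst 10 (sum 51, leaving 3 seats).
Remainders in descending order: Pinehurst 0.8687, Rivermont 0.6391, Oakdale 0.5846, Ashgrove 0.4803, Millford 0.2829, Fernley 0.1444.
The surplus seats go to Pinehurst, Rivermont, Oakdale.

Fernley=6, Millford=8, Ashgrove=7, Rivermont=13, Oakdale=9, Pinehurst=11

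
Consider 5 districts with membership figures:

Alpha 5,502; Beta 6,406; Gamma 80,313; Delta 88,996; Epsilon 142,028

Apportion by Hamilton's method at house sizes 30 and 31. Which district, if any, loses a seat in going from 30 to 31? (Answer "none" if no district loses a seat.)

At 30 seats: Alpha 1, Beta 1, Gamma 7, Delta 8, Epsilon 13.
At 31 seats: Alpha 0, Beta 1, Gamma 8, Delta 8, Epsilon 14.
Alpha drops from 1 to 0.

Alpha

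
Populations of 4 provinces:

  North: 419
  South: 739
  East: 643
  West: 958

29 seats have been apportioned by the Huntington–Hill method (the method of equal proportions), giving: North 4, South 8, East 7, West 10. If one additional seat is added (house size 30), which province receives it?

Priority for the next seat is population ÷ (√(s·(s+1))).
Priorities: North 93.691, South 87.092, East 85.924, West 91.342.
Highest priority: North.

North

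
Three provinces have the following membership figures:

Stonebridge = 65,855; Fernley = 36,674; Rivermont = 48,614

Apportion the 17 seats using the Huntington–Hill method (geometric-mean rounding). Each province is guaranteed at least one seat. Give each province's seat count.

With divisor 8838: modified quotas Stonebridge 7.451, Fernley 4.150, Rivermont 5.501.
Geometric-mean thresholds: Stonebridge √(7·8)=7.483, Fernley √(4·5)=4.472, Rivermont √(5·6)=5.477.
Each quota rounded against its threshold gives Stonebridge 7, Fernley 4, Rivermont 6 (total 17).

Stonebridge 7, Fernley 4, Rivermont 6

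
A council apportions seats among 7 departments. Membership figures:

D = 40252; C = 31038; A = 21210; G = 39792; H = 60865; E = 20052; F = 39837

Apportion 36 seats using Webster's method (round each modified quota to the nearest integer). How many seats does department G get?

Standard divisor 253046/36 ≈ 7029.056; standard quotas: D 5.727, C 4.416, A 3.017, G 5.661, H 8.659, E 2.853, F 5.667.
Rounding to the nearest integer gives 6, 4, 3, 6, 9, 3, 6 = 37 seats, so the divisor must be adjusted.
With modified divisor 7200: modified quotas D 5.591, C 4.311, A 2.946, G 5.527, H 8.453, E 2.785, F 5.533.
Rounding to the nearest integer: D 6, C 4, A 3, G 6, H 8, E 3, F 6 (total 36).
G receives 6.

6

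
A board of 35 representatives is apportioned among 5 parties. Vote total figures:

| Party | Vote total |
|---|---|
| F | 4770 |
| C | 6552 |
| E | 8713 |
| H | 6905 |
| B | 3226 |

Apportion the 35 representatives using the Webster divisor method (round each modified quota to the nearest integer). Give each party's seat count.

Standard divisor 30166/35 ≈ 861.886; standard quotas: F 5.534, C 7.602, E 10.109, H 8.012, B 3.743.
Rounding to the nearest integer gives 6, 8, 10, 8, 4 = 36 seats, so the divisor must be adjusted.
With modified divisor 870.44: modified quotas F 5.480, C 7.527, E 10.010, H 7.933, B 3.706.
Rounding to the nearest integer: F 5, C 8, E 10, H 8, B 4 (total 35).

F: 5, C: 8, E: 10, H: 8, B: 4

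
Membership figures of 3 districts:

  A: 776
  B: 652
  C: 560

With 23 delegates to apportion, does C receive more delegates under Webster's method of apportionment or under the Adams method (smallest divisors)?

Adams

Webster: A 9, B 8, C 6.
Adams: A 9, B 7, C 7.
C gets 6 under Webster and 7 under Adams.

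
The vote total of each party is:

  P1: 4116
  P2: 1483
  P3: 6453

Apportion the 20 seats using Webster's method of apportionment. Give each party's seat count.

P1 7, P2 2, P3 11

Standard divisor 12052/20 ≈ 602.6; standard quotas: P1 6.830, P2 2.461, P3 10.709.
Rounding to the nearest integer gives P1 7, P2 2, P3 11 — total 20, matching the house size, so no adjustment is needed.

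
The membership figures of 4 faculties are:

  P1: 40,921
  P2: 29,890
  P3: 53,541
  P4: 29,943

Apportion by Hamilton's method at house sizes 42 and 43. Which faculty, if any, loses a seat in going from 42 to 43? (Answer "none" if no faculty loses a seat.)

none

At 42 seats: P1 11, P2 8, P3 15, P4 8.
At 43 seats: P1 12, P2 8, P3 15, P4 8.
No faculty's allocation decreased.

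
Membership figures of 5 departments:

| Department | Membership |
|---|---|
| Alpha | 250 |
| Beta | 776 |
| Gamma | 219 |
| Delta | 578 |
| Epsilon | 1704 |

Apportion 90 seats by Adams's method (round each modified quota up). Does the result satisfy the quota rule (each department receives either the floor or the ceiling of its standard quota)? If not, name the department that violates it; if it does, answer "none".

Standard quotas: Alpha 6.379, Beta 19.802, Gamma 5.588, Delta 14.749, Epsilon 43.482.
Adams allocation: Alpha 7, Beta 20, Gamma 6, Delta 15, Epsilon 42.
Epsilon has quota 43.482 (lower 43, upper 44) but receives 42 — outside the quota interval.

Epsilon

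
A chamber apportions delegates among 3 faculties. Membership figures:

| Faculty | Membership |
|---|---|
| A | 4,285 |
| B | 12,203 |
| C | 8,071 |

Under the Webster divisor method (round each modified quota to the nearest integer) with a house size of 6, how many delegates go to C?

Standard divisor 24559/6 ≈ 4093.167; standard quotas: A 1.047, B 2.981, C 1.972.
Rounding to the nearest integer gives A 1, B 3, C 2 — total 6, matching the house size, so no adjustment is needed.
C receives 2.

2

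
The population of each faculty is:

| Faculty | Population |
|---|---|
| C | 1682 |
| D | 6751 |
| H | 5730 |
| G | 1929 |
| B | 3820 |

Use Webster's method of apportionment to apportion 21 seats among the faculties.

C=2; D=7; H=6; G=2; B=4

Standard divisor 19912/21 ≈ 948.19; standard quotas: C 1.774, D 7.120, H 6.043, G 2.034, B 4.029.
Rounding to the nearest integer gives C 2, D 7, H 6, G 2, B 4 — total 21, matching the house size, so no adjustment is needed.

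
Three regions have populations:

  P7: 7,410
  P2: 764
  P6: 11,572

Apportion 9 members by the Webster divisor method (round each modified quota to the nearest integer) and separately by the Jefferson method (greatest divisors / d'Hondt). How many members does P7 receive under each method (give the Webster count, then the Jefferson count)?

4 and 3

Webster: P7 4, P2 0, P6 5.
Jefferson: P7 3, P2 0, P6 6.
P7 gets 4 under Webster and 3 under Jefferson.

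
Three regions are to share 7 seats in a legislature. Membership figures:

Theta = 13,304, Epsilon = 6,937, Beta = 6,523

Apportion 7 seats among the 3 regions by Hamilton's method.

Standard divisor: 26764 ÷ 7 ≈ 3823.429.
Standard quotas: Theta 3.4796, Epsilon 1.8143, Beta 1.7061.
Lower quotas: Theta 3, Epsilon 1, Beta 1 (sum 5, leaving 2 seats).
Remainders in descending order: Epsilon 0.8143, Beta 0.7061, Theta 0.4796.
The surplus seats go to Epsilon, Beta.

Theta: 3; Epsilon: 2; Beta: 2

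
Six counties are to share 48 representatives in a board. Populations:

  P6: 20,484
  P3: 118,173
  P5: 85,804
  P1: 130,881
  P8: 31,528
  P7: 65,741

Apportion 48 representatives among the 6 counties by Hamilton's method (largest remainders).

Total 452611; standard divisor 452611/48 ≈ 9429.396.
Standard quotas: P6 2.1724, P3 12.5324, P5 9.0996, P1 13.8801, P8 3.3436, P7 6.9719.
Lower quotas: P6 2, P3 12, P5 9, P1 13, P8 3, P7 6 (sum 45, leaving 3 seats).
Remainders in descending order: P7 0.9719, P1 0.8801, P3 0.5324, P8 0.3436, P6 0.1724, P5 0.0996.
Largest remainders: P7, P1, P3 receive the extra seats.

P6=2, P3=13, P5=9, P1=14, P8=3, P7=7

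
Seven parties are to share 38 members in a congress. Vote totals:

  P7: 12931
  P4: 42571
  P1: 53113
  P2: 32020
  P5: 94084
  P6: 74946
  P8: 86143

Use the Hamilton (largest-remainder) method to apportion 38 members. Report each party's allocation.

Total 395808; standard divisor 395808/38 = 10416.
Standard quotas: P7 1.2415, P4 4.0871, P1 5.0992, P2 3.0741, P5 9.0326, P6 7.1953, P8 8.2703.
Lower quotas: P7 1, P4 4, P1 5, P2 3, P5 9, P6 7, P8 8 (sum 37, leaving 1 seat).
Remainders in descending order: P8 0.2703, P7 0.2415, P6 0.1953, P1 0.0992, P4 0.0871, P2 0.0741, P5 0.0326.
Largest remainder: P8 receives the extra seat.

P7 1; P4 4; P1 5; P2 3; P5 9; P6 7; P8 9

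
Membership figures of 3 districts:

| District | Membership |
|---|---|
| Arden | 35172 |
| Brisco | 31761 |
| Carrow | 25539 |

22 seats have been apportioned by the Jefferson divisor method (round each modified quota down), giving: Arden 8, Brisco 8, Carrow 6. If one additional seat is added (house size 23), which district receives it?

Priority for the next seat is population ÷ (current seats + 1).
Priorities: Arden 3908.000, Brisco 3529.000, Carrow 3648.429.
Highest priority: Arden.

Arden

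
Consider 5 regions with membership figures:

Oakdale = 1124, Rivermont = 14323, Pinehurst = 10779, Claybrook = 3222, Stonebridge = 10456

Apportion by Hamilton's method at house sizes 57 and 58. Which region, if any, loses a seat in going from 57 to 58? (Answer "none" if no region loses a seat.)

Oakdale

At 57 seats: Oakdale 2, Rivermont 20, Pinehurst 15, Claybrook 5, Stonebridge 15.
At 58 seats: Oakdale 1, Rivermont 21, Pinehurst 16, Claybrook 5, Stonebridge 15.
Oakdale drops from 2 to 1.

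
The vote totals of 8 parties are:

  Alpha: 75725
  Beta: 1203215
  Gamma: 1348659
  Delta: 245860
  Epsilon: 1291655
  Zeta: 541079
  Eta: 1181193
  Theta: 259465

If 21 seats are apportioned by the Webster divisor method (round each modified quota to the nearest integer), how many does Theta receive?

Standard divisor 6146851/21 ≈ 292707.19; standard quotas: Alpha 0.259, Beta 4.111, Gamma 4.608, Delta 0.840, Epsilon 4.413, Zeta 1.849, Eta 4.035, Theta 0.886.
Rounding to the nearest integer gives Alpha 0, Beta 4, Gamma 5, Delta 1, Epsilon 4, Zeta 2, Eta 4, Theta 1 — total 21, matching the house size, so no adjustment is needed.
Theta receives 1.

1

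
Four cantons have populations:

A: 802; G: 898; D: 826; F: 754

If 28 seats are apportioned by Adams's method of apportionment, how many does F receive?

Standard divisor 3280/28 ≈ 117.143; standard quotas: A 6.846, G 7.666, D 7.051, F 6.437.
Rounding up gives 7, 8, 8, 7 = 30 seats, so the divisor must be adjusted.
With modified divisor 127: modified quotas A 6.315, G 7.071, D 6.504, F 5.937.
Rounding up: A 7, G 8, D 7, F 6 (total 28).
F receives 6.

6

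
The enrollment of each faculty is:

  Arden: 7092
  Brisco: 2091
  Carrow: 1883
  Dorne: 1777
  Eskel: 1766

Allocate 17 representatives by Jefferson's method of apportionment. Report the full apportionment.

Standard divisor 14609/17 ≈ 859.353; standard quotas: Arden 8.253, Brisco 2.433, Carrow 2.191, Dorne 2.068, Eskel 2.055.
Rounding down gives 8, 2, 2, 2, 2 = 16 seats, so the divisor must be adjusted.
With modified divisor 750: modified quotas Arden 9.456, Brisco 2.788, Carrow 2.511, Dorne 2.369, Eskel 2.355.
Rounding down: Arden 9, Brisco 2, Carrow 2, Dorne 2, Eskel 2 (total 17).

Arden 9, Brisco 2, Carrow 2, Dorne 2, Eskel 2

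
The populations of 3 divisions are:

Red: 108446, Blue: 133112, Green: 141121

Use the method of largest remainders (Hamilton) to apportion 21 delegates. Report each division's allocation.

The standard divisor is 382679/21 ≈ 18222.81.
Standard quotas: Red 5.9511, Blue 7.3047, Green 7.7442.
Lower quotas: Red 5, Blue 7, Green 7 (sum 19, leaving 2 seats).
Remainders in descending order: Red 0.9511, Green 0.7442, Blue 0.3047.
Largest remainders: Red, Green receive the extra seats.

Red 6; Blue 7; Green 8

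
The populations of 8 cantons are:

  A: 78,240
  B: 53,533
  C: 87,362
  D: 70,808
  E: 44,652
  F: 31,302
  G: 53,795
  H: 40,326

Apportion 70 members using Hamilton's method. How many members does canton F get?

Total 460018; standard divisor 460018/70 ≈ 6571.686.
Standard quotas: A 11.9056, B 8.1460, C 13.2937, D 10.7747, E 6.7946, F 4.7632, G 8.1859, H 6.1363.
Lower quotas: A 11, B 8, C 13, D 10, E 6, F 4, G 8, H 6 (sum 66, leaving 4 seats).
Remainders in descending order: A 0.9056, E 0.7946, D 0.7747, F 0.7632, C 0.2937, G 0.1859, B 0.1460, H 0.1363.
Largest remainders: A, E, D, F receive the extra seats.
F receives 5.

5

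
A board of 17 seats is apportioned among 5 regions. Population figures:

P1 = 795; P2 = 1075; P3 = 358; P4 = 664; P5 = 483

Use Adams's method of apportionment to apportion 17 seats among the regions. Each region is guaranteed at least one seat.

P1 4; P2 5; P3 2; P4 3; P5 3

Standard divisor 3375/17 ≈ 198.529; standard quotas: P1 4.004, P2 5.415, P3 1.803, P4 3.345, P5 2.433.
Rounding up gives 5, 6, 2, 4, 3 = 20 seats, so the divisor must be adjusted.
With modified divisor 230: modified quotas P1 3.457, P2 4.674, P3 1.557, P4 2.887, P5 2.100.
Rounding up: P1 4, P2 5, P3 2, P4 3, P5 3 (total 17).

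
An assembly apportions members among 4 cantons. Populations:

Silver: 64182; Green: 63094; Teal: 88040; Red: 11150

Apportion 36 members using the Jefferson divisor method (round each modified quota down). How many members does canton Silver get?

10

Standard divisor 226466/36 ≈ 6290.722; standard quotas: Silver 10.203, Green 10.030, Teal 13.995, Red 1.772.
Rounding down gives 10, 10, 13, 1 = 34 seats, so the divisor must be adjusted.
With modified divisor 5850: modified quotas Silver 10.971, Green 10.785, Teal 15.050, Red 1.906.
Rounding down: Silver 10, Green 10, Teal 15, Red 1 (total 36).
Silver receives 10.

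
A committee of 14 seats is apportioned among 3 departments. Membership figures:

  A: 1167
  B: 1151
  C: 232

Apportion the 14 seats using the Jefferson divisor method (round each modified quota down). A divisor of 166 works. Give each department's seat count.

A: 7; B: 6; C: 1

With modified divisor 166: modified quotas A 7.030, B 6.934, C 1.398.
Rounding down: A 7, B 6, C 1 (total 14).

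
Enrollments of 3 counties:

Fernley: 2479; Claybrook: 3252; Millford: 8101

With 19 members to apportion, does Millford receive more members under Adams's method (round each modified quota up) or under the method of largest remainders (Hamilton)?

Hamilton

Adams: Fernley 4, Claybrook 5, Millford 10.
Hamilton: Fernley 3, Claybrook 5, Millford 11.
Millford gets 10 under Adams and 11 under Hamilton.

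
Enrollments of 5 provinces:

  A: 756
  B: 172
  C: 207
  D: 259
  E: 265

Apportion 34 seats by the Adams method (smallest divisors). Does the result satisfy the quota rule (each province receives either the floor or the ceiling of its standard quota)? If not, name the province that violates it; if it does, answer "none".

Standard quotas: A 15.494, B 3.525, C 4.242, D 5.308, E 5.431.
Adams allocation: A 15, B 4, C 4, D 5, E 6.
Every allocation lies between the lower and upper quota.

none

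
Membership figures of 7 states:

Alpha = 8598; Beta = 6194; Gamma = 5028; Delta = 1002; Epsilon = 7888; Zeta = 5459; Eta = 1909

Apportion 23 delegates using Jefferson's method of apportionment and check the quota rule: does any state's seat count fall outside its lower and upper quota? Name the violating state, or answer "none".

none

Standard quotas: Alpha 5.481, Beta 3.949, Gamma 3.205, Delta 0.639, Epsilon 5.029, Zeta 3.480, Eta 1.217.
Jefferson allocation: Alpha 6, Beta 4, Gamma 3, Delta 0, Epsilon 5, Zeta 4, Eta 1.
Every allocation lies between the lower and upper quota.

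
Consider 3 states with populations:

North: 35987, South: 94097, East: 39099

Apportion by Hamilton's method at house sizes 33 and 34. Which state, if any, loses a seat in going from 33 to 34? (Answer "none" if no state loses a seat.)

At 33 seats: North 7, South 18, East 8.
At 34 seats: North 7, South 19, East 8.
No state's allocation decreased.

none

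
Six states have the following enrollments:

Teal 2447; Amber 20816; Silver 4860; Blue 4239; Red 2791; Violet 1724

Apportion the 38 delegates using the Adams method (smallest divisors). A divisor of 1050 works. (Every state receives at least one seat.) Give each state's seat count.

With modified divisor 1050: modified quotas Teal 2.330, Amber 19.825, Silver 4.629, Blue 4.037, Red 2.658, Violet 1.642.
Rounding up: Teal 3, Amber 20, Silver 5, Blue 5, Red 3, Violet 2 (total 38).

Teal 3, Amber 20, Silver 5, Blue 5, Red 3, Violet 2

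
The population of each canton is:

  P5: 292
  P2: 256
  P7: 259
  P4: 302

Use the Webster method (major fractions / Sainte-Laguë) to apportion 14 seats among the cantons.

Standard divisor 1109/14 ≈ 79.214; standard quotas: P5 3.686, P2 3.232, P7 3.270, P4 3.812.
Rounding to the nearest integer gives P5 4, P2 3, P7 3, P4 4 — total 14, matching the house size, so no adjustment is needed.

P5 4, P2 3, P7 3, P4 4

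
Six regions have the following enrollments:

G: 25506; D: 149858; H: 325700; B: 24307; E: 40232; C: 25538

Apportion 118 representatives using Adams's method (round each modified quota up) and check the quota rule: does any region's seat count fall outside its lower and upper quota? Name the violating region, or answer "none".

H

Standard quotas: G 5.091, D 29.914, H 65.014, B 4.852, E 8.031, C 5.098.
Adams allocation: G 5, D 30, H 64, B 5, E 8, C 6.
H has quota 65.014 (lower 65, upper 66) but receives 64 — outside the quota interval.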